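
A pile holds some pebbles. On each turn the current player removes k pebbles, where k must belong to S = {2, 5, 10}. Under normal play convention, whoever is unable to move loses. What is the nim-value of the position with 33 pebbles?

G(0) = 0
G(1) = mex{} = 0
G(2) = mex{0} = 1
G(3) = mex{0} = 1
G(4) = mex{1} = 0
G(5) = mex{1,0} = 2
G(6) = mex{0,0} = 1
G(7) = mex{2,1} = 0
G(8) = mex{1,1} = 0
G(9) = mex{0,0} = 1
G(10) = mex{0,2,0} = 1
G(11) = mex{1,1,0} = 2
G(12) = mex{1,0,1} = 2
G(13) = mex{2,0,1} = 3
G(14) = mex{2,1,0} = 3
G(15) = mex{3,1,2} = 0
G(16) = mex{3,2,1} = 0
G(17) = mex{0,2,0} = 1
G(18) = mex{0,3,0} = 1
G(19) = mex{1,3,1} = 0
G(20) = mex{1,0,1} = 2
G(21) = mex{0,0,2} = 1
G(22) = mex{2,1,2} = 0
G(23) = mex{1,1,3} = 0
G(24) = mex{0,0,3} = 1
G(25) = mex{0,2,0} = 1
G(26) = mex{1,1,0} = 2
G(27) = mex{1,0,1} = 2
G(28) = mex{2,0,1} = 3
G(29) = mex{2,1,0} = 3
G(30) = mex{3,1,2} = 0
G(31) = mex{3,2,1} = 0
G(32) = mex{0,2,0} = 1
G(33) = mex{0,3,0} = 1

1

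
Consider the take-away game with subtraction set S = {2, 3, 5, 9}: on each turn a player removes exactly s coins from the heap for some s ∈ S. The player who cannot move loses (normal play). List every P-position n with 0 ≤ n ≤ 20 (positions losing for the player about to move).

0, 1, 7, 8, 14, 15

G(0) = 0
G(1) = mex{} = 0
G(2) = mex{0} = 1
G(3) = mex{0,0} = 1
G(4) = mex{1,0} = 2
G(5) = mex{1,1,0} = 2
G(6) = mex{2,1,0} = 3
G(7) = mex{2,2,1} = 0
G(8) = mex{3,2,1} = 0
G(9) = mex{0,3,2,0} = 1
G(10) = mex{0,0,2,0} = 1
G(11) = mex{1,0,3,1} = 2
G(12) = mex{1,1,0,1} = 2
G(13) = mex{2,1,0,2} = 3
G(14) = mex{2,2,1,2} = 0
G(15) = mex{3,2,1,3} = 0
G(16) = mex{0,3,2,0} = 1
G(17) = mex{0,0,2,0} = 1
G(18) = mex{1,0,3,1} = 2
G(19) = mex{1,1,0,1} = 2
G(20) = mex{2,1,0,2} = 3
P-positions are exactly the n with G(n) = 0.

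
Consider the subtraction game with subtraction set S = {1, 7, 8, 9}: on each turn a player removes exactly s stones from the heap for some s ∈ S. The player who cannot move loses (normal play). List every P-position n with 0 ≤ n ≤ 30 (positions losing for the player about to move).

n :  0  1  2  3  4  5  6  7  8  9 10 11 12 13 14 15 16 17 18 19 20 21 22 23 24 25 26 27 28 29 30
G :  0  1  0  1  0  1  0  1  2  3  2  3  2  3  2  3  0  1  0  1  0  1  0  1  2  3  2  3  2  3  2
P-positions are exactly the n with G(n) = 0.

0, 2, 4, 6, 16, 18, 20, 22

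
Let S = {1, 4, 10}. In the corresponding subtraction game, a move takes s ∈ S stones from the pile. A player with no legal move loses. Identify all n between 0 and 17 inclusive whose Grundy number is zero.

G(0) = 0
G(1) = mex{0} = 1
G(2) = mex{1} = 0
G(3) = mex{0} = 1
G(4) = mex{1,0} = 2
G(5) = mex{2,1} = 0
G(6) = mex{0,0} = 1
G(7) = mex{1,1} = 0
G(8) = mex{0,2} = 1
G(9) = mex{1,0} = 2
G(10) = mex{2,1,0} = 3
G(11) = mex{3,0,1} = 2
G(12) = mex{2,1,0} = 3
G(13) = mex{3,2,1} = 0
G(14) = mex{0,3,2} = 1
G(15) = mex{1,2,0} = 3
G(16) = mex{3,3,1} = 0
G(17) = mex{0,0,0} = 1
P-positions are exactly the n with G(n) = 0.

0, 2, 5, 7, 13, 16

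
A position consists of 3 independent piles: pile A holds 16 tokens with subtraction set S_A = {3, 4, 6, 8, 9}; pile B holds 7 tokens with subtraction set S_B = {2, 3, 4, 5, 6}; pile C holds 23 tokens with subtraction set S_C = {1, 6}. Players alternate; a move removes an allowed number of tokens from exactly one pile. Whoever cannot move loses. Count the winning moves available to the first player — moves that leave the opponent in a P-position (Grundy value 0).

3

Pile A, S = {3, 4, 6, 8, 9}:
G(0) = 0
G(1) = mex{} = 0
G(2) = mex{} = 0
G(3) = mex{0} = 1
G(4) = mex{0,0} = 1
G(5) = mex{0,0} = 1
G(6) = mex{1,0,0} = 2
G(7) = mex{1,1,0} = 2
G(8) = mex{1,1,0,0} = 2
G(9) = mex{2,1,1,0,0} = 3
G(10) = mex{2,2,1,0,0} = 3
G(11) = mex{2,2,1,1,0} = 3
G(12) = mex{3,2,2,1,1} = 0
G(13) = mex{3,3,2,1,1} = 0
G(14) = mex{3,3,2,2,1} = 0
G(15) = mex{0,3,3,2,2} = 1
G(16) = mex{0,0,3,2,2} = 1
G_A(16) = 1.
Pile B, S = {2, 3, 4, 5, 6}:
G(0) = 0
G(1) = mex{} = 0
G(2) = mex{0} = 1
G(3) = mex{0,0} = 1
G(4) = mex{1,0,0} = 2
G(5) = mex{1,1,0,0} = 2
G(6) = mex{2,1,1,0,0} = 3
G(7) = mex{2,2,1,1,0} = 3
G_B(7) = 3.
Pile C, S = {1, 6}:
G(0) = 0
G(1) = mex{0} = 1
G(2) = mex{1} = 0
G(3) = mex{0} = 1
G(4) = mex{1} = 0
G(5) = mex{0} = 1
G(6) = mex{1,0} = 2
G(7) = mex{2,1} = 0
G(8) = mex{0,0} = 1
G(9) = mex{1,1} = 0
G(10) = mex{0,0} = 1
G(11) = mex{1,1} = 0
G(12) = mex{0,2} = 1
G(13) = mex{1,0} = 2
G(14) = mex{2,1} = 0
G(15) = mex{0,0} = 1
G(16) = mex{1,1} = 0
G(17) = mex{0,0} = 1
G(18) = mex{1,1} = 0
G(19) = mex{0,2} = 1
G(20) = mex{1,0} = 2
G(21) = mex{2,1} = 0
G(22) = mex{0,0} = 1
G(23) = mex{1,1} = 0
G_C(23) = 0.
Combined Grundy value = 1 ⊕ 3 ⊕ 0 = 2.
A winning move leaves total XOR = 0, i.e. changes one component's Grundy value g to g ⊕ X where X is the current total.
Pile A: need g' = 1⊕2 = 3. Options: 16−3→G=0, 16−4→G=0, 16−6→G=3, 16−8→G=2, 16−9→G=2. Hits: 1.
Pile B: need g' = 3⊕2 = 1. Options: 7−2→G=2, 7−3→G=2, 7−4→G=1, 7−5→G=1, 7−6→G=0. Hits: 2.
Pile C: need g' = 0⊕2 = 2. Options: 23−1→G=1, 23−6→G=1. Hits: 0.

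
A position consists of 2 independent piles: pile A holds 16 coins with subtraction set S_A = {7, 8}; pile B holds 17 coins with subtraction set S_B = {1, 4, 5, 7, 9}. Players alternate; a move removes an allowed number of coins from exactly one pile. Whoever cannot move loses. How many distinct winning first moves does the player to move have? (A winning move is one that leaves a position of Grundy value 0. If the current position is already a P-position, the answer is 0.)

5

Pile A, S = {7, 8}:
G(0) = 0
G(1) = mex{} = 0
G(2) = mex{} = 0
G(3) = mex{} = 0
G(4) = mex{} = 0
G(5) = mex{} = 0
G(6) = mex{} = 0
G(7) = mex{0} = 1
G(8) = mex{0,0} = 1
G(9) = mex{0,0} = 1
G(10) = mex{0,0} = 1
G(11) = mex{0,0} = 1
G(12) = mex{0,0} = 1
G(13) = mex{0,0} = 1
G(14) = mex{1,0} = 2
G(15) = mex{1,1} = 0
G(16) = mex{1,1} = 0
G_A(16) = 0.
Pile B, S = {1, 4, 5, 7, 9}:
n :  0  1  2  3  4  5  6  7  8  9 10 11 12 13 14 15 16 17
G :  0  1  0  1  2  3  2  3  0  1  0  1  2  3  2  3  0  1
G_B(17) = 1.
Combined Grundy value = 0 ⊕ 1 = 1.
A winning move leaves total XOR = 0, i.e. changes one component's Grundy value g to g ⊕ X where X is the current total.
Pile A: need g' = 0⊕1 = 1. Options: 16−7→G=1, 16−8→G=1. Hits: 2.
Pile B: need g' = 1⊕1 = 0. Options: 17−1→G=0, 17−4→G=3, 17−5→G=2, 17−7→G=0, 17−9→G=0. Hits: 3.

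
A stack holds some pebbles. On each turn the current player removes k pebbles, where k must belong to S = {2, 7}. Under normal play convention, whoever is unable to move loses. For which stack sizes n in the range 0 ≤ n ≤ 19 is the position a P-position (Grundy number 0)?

G(0) = 0
G(1) = mex{} = 0
G(2) = mex{0} = 1
G(3) = mex{0} = 1
G(4) = mex{1} = 0
G(5) = mex{1} = 0
G(6) = mex{0} = 1
G(7) = mex{0,0} = 1
G(8) = mex{1,0} = 2
G(9) = mex{1,1} = 0
G(10) = mex{2,1} = 0
G(11) = mex{0,0} = 1
G(12) = mex{0,0} = 1
G(13) = mex{1,1} = 0
G(14) = mex{1,1} = 0
G(15) = mex{0,2} = 1
G(16) = mex{0,0} = 1
G(17) = mex{1,0} = 2
G(18) = mex{1,1} = 0
G(19) = mex{2,1} = 0
P-positions are exactly the n with G(n) = 0.

0, 1, 4, 5, 9, 10, 13, 14, 18, 19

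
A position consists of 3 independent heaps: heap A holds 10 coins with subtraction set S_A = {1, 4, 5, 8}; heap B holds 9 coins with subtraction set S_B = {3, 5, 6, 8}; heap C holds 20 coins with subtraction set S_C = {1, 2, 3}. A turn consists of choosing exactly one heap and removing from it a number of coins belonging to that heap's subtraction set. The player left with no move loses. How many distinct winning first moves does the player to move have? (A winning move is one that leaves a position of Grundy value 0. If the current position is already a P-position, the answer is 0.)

4

Heap A, S = {1, 4, 5, 8}:
n :  0  1  2  3  4  5  6  7  8  9 10
G :  0  1  0  1  2  3  2  3  4  0  1
G_A(10) = 1.
Heap B, S = {3, 5, 6, 8}:
G(0) = 0
G(1) = mex{} = 0
G(2) = mex{} = 0
G(3) = mex{0} = 1
G(4) = mex{0} = 1
G(5) = mex{0,0} = 1
G(6) = mex{1,0,0} = 2
G(7) = mex{1,0,0} = 2
G(8) = mex{1,1,0,0} = 2
G(9) = mex{2,1,1,0} = 3
G_B(9) = 3.
Heap C, S = {1, 2, 3}:
G(0) = 0
G(1) = mex{0} = 1
G(2) = mex{1,0} = 2
G(3) = mex{2,1,0} = 3
G(4) = mex{3,2,1} = 0
G(5) = mex{0,3,2} = 1
G(6) = mex{1,0,3} = 2
G(7) = mex{2,1,0} = 3
G(8) = mex{3,2,1} = 0
G(9) = mex{0,3,2} = 1
G(10) = mex{1,0,3} = 2
G(11) = mex{2,1,0} = 3
G(12) = mex{3,2,1} = 0
G(13) = mex{0,3,2} = 1
G(14) = mex{1,0,3} = 2
G(15) = mex{2,1,0} = 3
G(16) = mex{3,2,1} = 0
G(17) = mex{0,3,2} = 1
G(18) = mex{1,0,3} = 2
G(19) = mex{2,1,0} = 3
G(20) = mex{3,2,1} = 0
G_C(20) = 0.
Combined Grundy value = 1 ⊕ 3 ⊕ 0 = 2.
A winning move leaves total XOR = 0, i.e. changes one component's Grundy value g to g ⊕ X where X is the current total.
Heap A: need g' = 1⊕2 = 3. Options: 10−1→G=0, 10−4→G=2, 10−5→G=3, 10−8→G=0. Hits: 1.
Heap B: need g' = 3⊕2 = 1. Options: 9−3→G=2, 9−5→G=1, 9−6→G=1, 9−8→G=0. Hits: 2.
Heap C: need g' = 0⊕2 = 2. Options: 20−1→G=3, 20−2→G=2, 20−3→G=1. Hits: 1.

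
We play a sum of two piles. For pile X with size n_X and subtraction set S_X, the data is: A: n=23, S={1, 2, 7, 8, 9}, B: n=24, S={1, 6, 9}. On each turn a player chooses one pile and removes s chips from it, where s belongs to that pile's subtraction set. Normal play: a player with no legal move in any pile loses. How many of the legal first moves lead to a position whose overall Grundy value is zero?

Pile A, S = {1, 2, 7, 8, 9}:
G(0) = 0
G(1) = mex{0} = 1
G(2) = mex{1,0} = 2
G(3) = mex{2,1} = 0
G(4) = mex{0,2} = 1
G(5) = mex{1,0} = 2
G(6) = mex{2,1} = 0
G(7) = mex{0,2,0} = 1
G(8) = mex{1,0,1,0} = 2
G(9) = mex{2,1,2,1,0} = 3
G(10) = mex{3,2,0,2,1} = 4
G(11) = mex{4,3,1,0,2} = 5
G(12) = mex{5,4,2,1,0} = 3
G(13) = mex{3,5,0,2,1} = 4
G(14) = mex{4,3,1,0,2} = 5
G(15) = mex{5,4,2,1,0} = 3
G(16) = mex{3,5,3,2,1} = 0
G(17) = mex{0,3,4,3,2} = 1
G(18) = mex{1,0,5,4,3} = 2
G(19) = mex{2,1,3,5,4} = 0
G(20) = mex{0,2,4,3,5} = 1
G(21) = mex{1,0,5,4,3} = 2
G(22) = mex{2,1,3,5,4} = 0
G(23) = mex{0,2,0,3,5} = 1
G_A(23) = 1.
Pile B, S = {1, 6, 9}:
G(0) = 0
G(1) = mex{0} = 1
G(2) = mex{1} = 0
G(3) = mex{0} = 1
G(4) = mex{1} = 0
G(5) = mex{0} = 1
G(6) = mex{1,0} = 2
G(7) = mex{2,1} = 0
G(8) = mex{0,0} = 1
G(9) = mex{1,1,0} = 2
G(10) = mex{2,0,1} = 3
G(11) = mex{3,1,0} = 2
G(12) = mex{2,2,1} = 0
G(13) = mex{0,0,0} = 1
G(14) = mex{1,1,1} = 0
G(15) = mex{0,2,2} = 1
G(16) = mex{1,3,0} = 2
G(17) = mex{2,2,1} = 0
G(18) = mex{0,0,2} = 1
G(19) = mex{1,1,3} = 0
G(20) = mex{0,0,2} = 1
G(21) = mex{1,1,0} = 2
G(22) = mex{2,2,1} = 0
G(23) = mex{0,0,0} = 1
G(24) = mex{1,1,1} = 0
G_B(24) = 0.
Combined Grundy value = 1 ⊕ 0 = 1.
A winning move leaves total XOR = 0, i.e. changes one component's Grundy value g to g ⊕ X where X is the current total.
Pile A: need g' = 1⊕1 = 0. Options: 23−1→G=0, 23−2→G=2, 23−7→G=0, 23−8→G=3, 23−9→G=5. Hits: 2.
Pile B: need g' = 0⊕1 = 1. Options: 24−1→G=1, 24−6→G=1, 24−9→G=1. Hits: 3.

5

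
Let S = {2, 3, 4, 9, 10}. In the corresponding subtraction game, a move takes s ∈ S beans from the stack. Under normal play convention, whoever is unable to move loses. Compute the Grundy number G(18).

n :  0  1  2  3  4  5  6  7  8  9 10 11 12 13 14 15 16 17 18
G :  0  0  1  1  2  2  0  0  1  1  2  2  0  0  1  1  2  2  0

0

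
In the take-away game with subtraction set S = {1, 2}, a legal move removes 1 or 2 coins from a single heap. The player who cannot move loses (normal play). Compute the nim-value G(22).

1

n :  0  1  2  3  4  5  6  7  8  9 10 11 12 13 14 15 16 17 18 19 20 21 22
G :  0  1  2  0  1  2  0  1  2  0  1  2  0  1  2  0  1  2  0  1  2  0  1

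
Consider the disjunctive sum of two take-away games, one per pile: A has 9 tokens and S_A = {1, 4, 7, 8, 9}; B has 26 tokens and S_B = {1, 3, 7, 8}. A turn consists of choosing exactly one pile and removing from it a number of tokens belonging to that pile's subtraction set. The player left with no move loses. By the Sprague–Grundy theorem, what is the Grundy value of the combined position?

1

Pile A, S = {1, 4, 7, 8, 9}:
G(0) = 0
G(1) = mex{0} = 1
G(2) = mex{1} = 0
G(3) = mex{0} = 1
G(4) = mex{1,0} = 2
G(5) = mex{2,1} = 0
G(6) = mex{0,0} = 1
G(7) = mex{1,1,0} = 2
G(8) = mex{2,2,1,0} = 3
G(9) = mex{3,0,0,1,0} = 2
G_A(9) = 2.
Pile B, S = {1, 3, 7, 8}:
n :  0  1  2  3  4  5  6  7  8  9 10 11 12 13 14 15 16 17 18 19 20 21 22 23 24 25 26
G :  0  1  0  1  0  1  0  1  2  3  2  3  2  3  2  0  1  0  1  0  1  0  1  2  3  2  3
G_B(26) = 3.
Combined Grundy value = 2 ⊕ 3 = 1.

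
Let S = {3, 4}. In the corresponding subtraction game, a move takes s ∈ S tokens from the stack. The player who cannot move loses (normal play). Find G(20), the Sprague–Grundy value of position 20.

2

n :  0  1  2  3  4  5  6  7  8  9 10 11 12 13 14 15 16 17 18 19 20
G :  0  0  0  1  1  1  2  0  0  0  1  1  1  2  0  0  0  1  1  1  2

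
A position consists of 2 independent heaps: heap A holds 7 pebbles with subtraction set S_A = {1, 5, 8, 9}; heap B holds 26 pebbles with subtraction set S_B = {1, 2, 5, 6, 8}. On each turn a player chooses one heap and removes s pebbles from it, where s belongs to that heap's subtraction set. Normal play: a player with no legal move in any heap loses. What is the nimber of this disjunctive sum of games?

Heap A, S = {1, 5, 8, 9}:
n : 0 1 2 3 4 5 6 7
G : 0 1 0 1 0 1 0 1
G_A(7) = 1.
Heap B, S = {1, 2, 5, 6, 8}:
G(0) = 0
G(1) = mex{0} = 1
G(2) = mex{1,0} = 2
G(3) = mex{2,1} = 0
G(4) = mex{0,2} = 1
G(5) = mex{1,0,0} = 2
G(6) = mex{2,1,1,0} = 3
G(7) = mex{3,2,2,1} = 0
G(8) = mex{0,3,0,2,0} = 1
G(9) = mex{1,0,1,0,1} = 2
G(10) = mex{2,1,2,1,2} = 0
G(11) = mex{0,2,3,2,0} = 1
G(12) = mex{1,0,0,3,1} = 2
G(13) = mex{2,1,1,0,2} = 3
G(14) = mex{3,2,2,1,3} = 0
G(15) = mex{0,3,0,2,0} = 1
G(16) = mex{1,0,1,0,1} = 2
G(17) = mex{2,1,2,1,2} = 0
G(18) = mex{0,2,3,2,0} = 1
G(19) = mex{1,0,0,3,1} = 2
G(20) = mex{2,1,1,0,2} = 3
G(21) = mex{3,2,2,1,3} = 0
G(22) = mex{0,3,0,2,0} = 1
G(23) = mex{1,0,1,0,1} = 2
G(24) = mex{2,1,2,1,2} = 0
G(25) = mex{0,2,3,2,0} = 1
G(26) = mex{1,0,0,3,1} = 2
G_B(26) = 2.
Combined Grundy value = 1 ⊕ 2 = 3.

3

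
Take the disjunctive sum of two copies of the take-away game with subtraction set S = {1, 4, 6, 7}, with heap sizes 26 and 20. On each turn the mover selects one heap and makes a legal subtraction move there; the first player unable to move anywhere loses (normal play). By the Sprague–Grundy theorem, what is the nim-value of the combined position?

All heaps use S = {1, 4, 6, 7}:
G(0) = 0
G(1) = mex{0} = 1
G(2) = mex{1} = 0
G(3) = mex{0} = 1
G(4) = mex{1,0} = 2
G(5) = mex{2,1} = 0
G(6) = mex{0,0,0} = 1
G(7) = mex{1,1,1,0} = 2
G(8) = mex{2,2,0,1} = 3
G(9) = mex{3,0,1,0} = 2
G(10) = mex{2,1,2,1} = 0
G(11) = mex{0,2,0,2} = 1
G(12) = mex{1,3,1,0} = 2
G(13) = mex{2,2,2,1} = 0
G(14) = mex{0,0,3,2} = 1
G(15) = mex{1,1,2,3} = 0
G(16) = mex{0,2,0,2} = 1
G(17) = mex{1,0,1,0} = 2
G(18) = mex{2,1,2,1} = 0
G(19) = mex{0,0,0,2} = 1
G(20) = mex{1,1,1,0} = 2
G(21) = mex{2,2,0,1} = 3
G(22) = mex{3,0,1,0} = 2
G(23) = mex{2,1,2,1} = 0
G(24) = mex{0,2,0,2} = 1
G(25) = mex{1,3,1,0} = 2
G(26) = mex{2,2,2,1} = 0
Heap A: G(26) = 0.
Heap B: G(20) = 2.
Combined Grundy value = 0 ⊕ 2 = 2.

2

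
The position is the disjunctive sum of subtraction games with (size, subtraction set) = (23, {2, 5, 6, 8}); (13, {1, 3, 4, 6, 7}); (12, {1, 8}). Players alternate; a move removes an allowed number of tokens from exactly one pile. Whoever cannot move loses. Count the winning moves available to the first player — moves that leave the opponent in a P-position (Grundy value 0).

3

Pile A, S = {2, 5, 6, 8}:
G(0) = 0
G(1) = mex{} = 0
G(2) = mex{0} = 1
G(3) = mex{0} = 1
G(4) = mex{1} = 0
G(5) = mex{1,0} = 2
G(6) = mex{0,0,0} = 1
G(7) = mex{2,1,0} = 3
G(8) = mex{1,1,1,0} = 2
G(9) = mex{3,0,1,0} = 2
G(10) = mex{2,2,0,1} = 3
G(11) = mex{2,1,2,1} = 0
G(12) = mex{3,3,1,0} = 2
G(13) = mex{0,2,3,2} = 1
G(14) = mex{2,2,2,1} = 0
G(15) = mex{1,3,2,3} = 0
G(16) = mex{0,0,3,2} = 1
G(17) = mex{0,2,0,2} = 1
G(18) = mex{1,1,2,3} = 0
G(19) = mex{1,0,1,0} = 2
G(20) = mex{0,0,0,2} = 1
G(21) = mex{2,1,0,1} = 3
G(22) = mex{1,1,1,0} = 2
G(23) = mex{3,0,1,0} = 2
G_A(23) = 2.
Pile B, S = {1, 3, 4, 6, 7}:
G(0) = 0
G(1) = mex{0} = 1
G(2) = mex{1} = 0
G(3) = mex{0,0} = 1
G(4) = mex{1,1,0} = 2
G(5) = mex{2,0,1} = 3
G(6) = mex{3,1,0,0} = 2
G(7) = mex{2,2,1,1,0} = 3
G(8) = mex{3,3,2,0,1} = 4
G(9) = mex{4,2,3,1,0} = 5
G(10) = mex{5,3,2,2,1} = 0
G(11) = mex{0,4,3,3,2} = 1
G(12) = mex{1,5,4,2,3} = 0
G(13) = mex{0,0,5,3,2} = 1
G_B(13) = 1.
Pile C, S = {1, 8}:
G(0) = 0
G(1) = mex{0} = 1
G(2) = mex{1} = 0
G(3) = mex{0} = 1
G(4) = mex{1} = 0
G(5) = mex{0} = 1
G(6) = mex{1} = 0
G(7) = mex{0} = 1
G(8) = mex{1,0} = 2
G(9) = mex{2,1} = 0
G(10) = mex{0,0} = 1
G(11) = mex{1,1} = 0
G(12) = mex{0,0} = 1
G_C(12) = 1.
Combined Grundy value = 2 ⊕ 1 ⊕ 1 = 2.
A winning move leaves total XOR = 0, i.e. changes one component's Grundy value g to g ⊕ X where X is the current total.
Pile A: need g' = 2⊕2 = 0. Options: 23−2→G=3, 23−5→G=0, 23−6→G=1, 23−8→G=0. Hits: 2.
Pile B: need g' = 1⊕2 = 3. Options: 13−1→G=0, 13−3→G=0, 13−4→G=5, 13−6→G=3, 13−7→G=2. Hits: 1.
Pile C: need g' = 1⊕2 = 3. Options: 12−1→G=0, 12−8→G=0. Hits: 0.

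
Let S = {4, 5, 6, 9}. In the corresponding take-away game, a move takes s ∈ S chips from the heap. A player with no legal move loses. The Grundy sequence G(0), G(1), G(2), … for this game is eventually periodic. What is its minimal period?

n :  0  1  2  3  4  5  6  7  8  9 10 11 12 13 14 15 16 17 18 19 20 21 22 23 24 25 26 27
G :  0  0  0  0  1  1  1  1  2  2  2  2  3  0  0  0  0  1  1  1  1  2  2  2  2  3  0  0
G(n+13) = G(n) holds for n = 0,…,8 (a full window of length max(S) = 9), so the sequence is purely periodic with period 13.

13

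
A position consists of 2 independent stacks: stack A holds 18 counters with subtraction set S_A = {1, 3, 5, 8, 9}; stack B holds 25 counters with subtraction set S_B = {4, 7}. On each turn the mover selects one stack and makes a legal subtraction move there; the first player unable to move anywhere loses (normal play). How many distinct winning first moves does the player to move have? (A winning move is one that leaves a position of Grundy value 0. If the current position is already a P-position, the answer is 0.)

0

Stack A, S = {1, 3, 5, 8, 9}:
n :  0  1  2  3  4  5  6  7  8  9 10 11 12 13 14 15 16 17 18
G :  0  1  0  1  0  1  0  1  2  3  2  3  2  3  2  3  0  1  0
G_A(18) = 0.
Stack B, S = {4, 7}:
G(0) = 0
G(1) = mex{} = 0
G(2) = mex{} = 0
G(3) = mex{} = 0
G(4) = mex{0} = 1
G(5) = mex{0} = 1
G(6) = mex{0} = 1
G(7) = mex{0,0} = 1
G(8) = mex{1,0} = 2
G(9) = mex{1,0} = 2
G(10) = mex{1,0} = 2
G(11) = mex{1,1} = 0
G(12) = mex{2,1} = 0
G(13) = mex{2,1} = 0
G(14) = mex{2,1} = 0
G(15) = mex{0,2} = 1
G(16) = mex{0,2} = 1
G(17) = mex{0,2} = 1
G(18) = mex{0,0} = 1
G(19) = mex{1,0} = 2
G(20) = mex{1,0} = 2
G(21) = mex{1,0} = 2
G(22) = mex{1,1} = 0
G(23) = mex{2,1} = 0
G(24) = mex{2,1} = 0
G(25) = mex{2,1} = 0
G_B(25) = 0.
Combined Grundy value = 0 ⊕ 0 = 0.
A winning move leaves total XOR = 0, i.e. changes one component's Grundy value g to g ⊕ X where X is the current total.
Stack A: target g' = 0⊕0 = 0, but every legal move changes the Grundy value (mex property), so 0 moves.
Stack B: target g' = 0⊕0 = 0, but every legal move changes the Grundy value (mex property), so 0 moves.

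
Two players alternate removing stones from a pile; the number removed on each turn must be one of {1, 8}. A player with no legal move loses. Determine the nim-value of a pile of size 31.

n :  0  1  2  3  4  5  6  7  8  9 10 11 12 13 14 15 16 17 18 19 20 21 22 23 24 25 26 27 28 29 30 31
G :  0  1  0  1  0  1  0  1  2  0  1  0  1  0  1  0  1  2  0  1  0  1  0  1  0  1  2  0  1  0  1  0

0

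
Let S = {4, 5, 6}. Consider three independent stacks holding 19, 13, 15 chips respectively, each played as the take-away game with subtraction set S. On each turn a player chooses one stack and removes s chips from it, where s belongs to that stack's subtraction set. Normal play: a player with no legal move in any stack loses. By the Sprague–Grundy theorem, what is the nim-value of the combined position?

3

All stacks use S = {4, 5, 6}:
G(0) = 0
G(1) = mex{} = 0
G(2) = mex{} = 0
G(3) = mex{} = 0
G(4) = mex{0} = 1
G(5) = mex{0,0} = 1
G(6) = mex{0,0,0} = 1
G(7) = mex{0,0,0} = 1
G(8) = mex{1,0,0} = 2
G(9) = mex{1,1,0} = 2
G(10) = mex{1,1,1} = 0
G(11) = mex{1,1,1} = 0
G(12) = mex{2,1,1} = 0
G(13) = mex{2,2,1} = 0
G(14) = mex{0,2,2} = 1
G(15) = mex{0,0,2} = 1
G(16) = mex{0,0,0} = 1
G(17) = mex{0,0,0} = 1
G(18) = mex{1,0,0} = 2
G(19) = mex{1,1,0} = 2
Stack A: G(19) = 2.
Stack B: G(13) = 0.
Stack C: G(15) = 1.
Combined Grundy value = 2 ⊕ 0 ⊕ 1 = 3.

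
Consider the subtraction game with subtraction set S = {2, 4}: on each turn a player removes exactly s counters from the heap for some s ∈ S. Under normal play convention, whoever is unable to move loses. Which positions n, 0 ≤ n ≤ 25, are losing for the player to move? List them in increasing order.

G(0) = 0
G(1) = mex{} = 0
G(2) = mex{0} = 1
G(3) = mex{0} = 1
G(4) = mex{1,0} = 2
G(5) = mex{1,0} = 2
G(6) = mex{2,1} = 0
G(7) = mex{2,1} = 0
G(8) = mex{0,2} = 1
G(9) = mex{0,2} = 1
G(10) = mex{1,0} = 2
G(11) = mex{1,0} = 2
G(12) = mex{2,1} = 0
G(13) = mex{2,1} = 0
G(14) = mex{0,2} = 1
G(15) = mex{0,2} = 1
G(16) = mex{1,0} = 2
G(17) = mex{1,0} = 2
G(18) = mex{2,1} = 0
G(19) = mex{2,1} = 0
G(20) = mex{0,2} = 1
G(21) = mex{0,2} = 1
G(22) = mex{1,0} = 2
G(23) = mex{1,0} = 2
G(24) = mex{2,1} = 0
G(25) = mex{2,1} = 0
P-positions are exactly the n with G(n) = 0.

0, 1, 6, 7, 12, 13, 18, 19, 24, 25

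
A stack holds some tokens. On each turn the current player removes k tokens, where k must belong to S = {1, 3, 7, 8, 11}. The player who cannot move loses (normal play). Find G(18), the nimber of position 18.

0

n :  0  1  2  3  4  5  6  7  8  9 10 11 12 13 14 15 16 17 18
G :  0  1  0  1  0  1  0  1  2  3  2  3  2  3  2  3  0  1  0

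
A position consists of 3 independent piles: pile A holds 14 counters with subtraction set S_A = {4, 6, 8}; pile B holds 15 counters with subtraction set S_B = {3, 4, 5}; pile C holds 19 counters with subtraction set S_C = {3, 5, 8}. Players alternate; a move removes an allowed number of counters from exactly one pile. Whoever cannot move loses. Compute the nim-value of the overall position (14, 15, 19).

Pile A, S = {4, 6, 8}:
G(0) = 0
G(1) = mex{} = 0
G(2) = mex{} = 0
G(3) = mex{} = 0
G(4) = mex{0} = 1
G(5) = mex{0} = 1
G(6) = mex{0,0} = 1
G(7) = mex{0,0} = 1
G(8) = mex{1,0,0} = 2
G(9) = mex{1,0,0} = 2
G(10) = mex{1,1,0} = 2
G(11) = mex{1,1,0} = 2
G(12) = mex{2,1,1} = 0
G(13) = mex{2,1,1} = 0
G(14) = mex{2,2,1} = 0
G_A(14) = 0.
Pile B, S = {3, 4, 5}:
n :  0  1  2  3  4  5  6  7  8  9 10 11 12 13 14 15
G :  0  0  0  1  1  1  2  2  0  0  0  1  1  1  2  2
G_B(15) = 2.
Pile C, S = {3, 5, 8}:
G(0) = 0
G(1) = mex{} = 0
G(2) = mex{} = 0
G(3) = mex{0} = 1
G(4) = mex{0} = 1
G(5) = mex{0,0} = 1
G(6) = mex{1,0} = 2
G(7) = mex{1,0} = 2
G(8) = mex{1,1,0} = 2
G(9) = mex{2,1,0} = 3
G(10) = mex{2,1,0} = 3
G(11) = mex{2,2,1} = 0
G(12) = mex{3,2,1} = 0
G(13) = mex{3,2,1} = 0
G(14) = mex{0,3,2} = 1
G(15) = mex{0,3,2} = 1
G(16) = mex{0,0,2} = 1
G(17) = mex{1,0,3} = 2
G(18) = mex{1,0,3} = 2
G(19) = mex{1,1,0} = 2
G_C(19) = 2.
Combined Grundy value = 0 ⊕ 2 ⊕ 2 = 0.

0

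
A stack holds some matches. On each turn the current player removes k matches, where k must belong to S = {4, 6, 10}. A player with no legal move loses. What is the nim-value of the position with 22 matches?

2

G(0) = 0
G(1) = mex{} = 0
G(2) = mex{} = 0
G(3) = mex{} = 0
G(4) = mex{0} = 1
G(5) = mex{0} = 1
G(6) = mex{0,0} = 1
G(7) = mex{0,0} = 1
G(8) = mex{1,0} = 2
G(9) = mex{1,0} = 2
G(10) = mex{1,1,0} = 2
G(11) = mex{1,1,0} = 2
G(12) = mex{2,1,0} = 3
G(13) = mex{2,1,0} = 3
G(14) = mex{2,2,1} = 0
G(15) = mex{2,2,1} = 0
G(16) = mex{3,2,1} = 0
G(17) = mex{3,2,1} = 0
G(18) = mex{0,3,2} = 1
G(19) = mex{0,3,2} = 1
G(20) = mex{0,0,2} = 1
G(21) = mex{0,0,2} = 1
G(22) = mex{1,0,3} = 2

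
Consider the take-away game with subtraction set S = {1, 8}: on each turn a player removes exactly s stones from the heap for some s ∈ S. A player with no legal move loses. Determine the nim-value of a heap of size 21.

1

G(0) = 0
G(1) = mex{0} = 1
G(2) = mex{1} = 0
G(3) = mex{0} = 1
G(4) = mex{1} = 0
G(5) = mex{0} = 1
G(6) = mex{1} = 0
G(7) = mex{0} = 1
G(8) = mex{1,0} = 2
G(9) = mex{2,1} = 0
G(10) = mex{0,0} = 1
G(11) = mex{1,1} = 0
G(12) = mex{0,0} = 1
G(13) = mex{1,1} = 0
G(14) = mex{0,0} = 1
G(15) = mex{1,1} = 0
G(16) = mex{0,2} = 1
G(17) = mex{1,0} = 2
G(18) = mex{2,1} = 0
G(19) = mex{0,0} = 1
G(20) = mex{1,1} = 0
G(21) = mex{0,0} = 1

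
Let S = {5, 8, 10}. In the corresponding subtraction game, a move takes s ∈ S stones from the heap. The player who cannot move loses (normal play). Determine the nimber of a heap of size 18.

0

n :  0  1  2  3  4  5  6  7  8  9 10 11 12 13 14 15 16 17 18
G :  0  0  0  0  0  1  1  1  1  1  2  2  2  2  2  0  0  0  0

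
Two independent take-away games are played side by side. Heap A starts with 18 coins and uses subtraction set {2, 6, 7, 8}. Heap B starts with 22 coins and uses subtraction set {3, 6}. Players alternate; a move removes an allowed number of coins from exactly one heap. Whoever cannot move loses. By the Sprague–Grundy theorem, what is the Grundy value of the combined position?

1

Heap A, S = {2, 6, 7, 8}:
n :  0  1  2  3  4  5  6  7  8  9 10 11 12 13 14 15 16 17 18
G :  0  0  1  1  0  0  1  1  2  2  3  3  2  2  0  0  1  1  0
G_A(18) = 0.
Heap B, S = {3, 6}:
G(0) = 0
G(1) = mex{} = 0
G(2) = mex{} = 0
G(3) = mex{0} = 1
G(4) = mex{0} = 1
G(5) = mex{0} = 1
G(6) = mex{1,0} = 2
G(7) = mex{1,0} = 2
G(8) = mex{1,0} = 2
G(9) = mex{2,1} = 0
G(10) = mex{2,1} = 0
G(11) = mex{2,1} = 0
G(12) = mex{0,2} = 1
G(13) = mex{0,2} = 1
G(14) = mex{0,2} = 1
G(15) = mex{1,0} = 2
G(16) = mex{1,0} = 2
G(17) = mex{1,0} = 2
G(18) = mex{2,1} = 0
G(19) = mex{2,1} = 0
G(20) = mex{2,1} = 0
G(21) = mex{0,2} = 1
G(22) = mex{0,2} = 1
G_B(22) = 1.
Combined Grundy value = 0 ⊕ 1 = 1.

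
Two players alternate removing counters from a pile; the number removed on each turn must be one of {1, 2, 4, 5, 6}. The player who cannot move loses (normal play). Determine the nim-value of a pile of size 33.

0

G(0) = 0
G(1) = mex{0} = 1
G(2) = mex{1,0} = 2
G(3) = mex{2,1} = 0
G(4) = mex{0,2,0} = 1
G(5) = mex{1,0,1,0} = 2
G(6) = mex{2,1,2,1,0} = 3
G(7) = mex{3,2,0,2,1} = 4
G(8) = mex{4,3,1,0,2} = 5
G(9) = mex{5,4,2,1,0} = 3
G(10) = mex{3,5,3,2,1} = 0
G(11) = mex{0,3,4,3,2} = 1
G(12) = mex{1,0,5,4,3} = 2
G(13) = mex{2,1,3,5,4} = 0
G(14) = mex{0,2,0,3,5} = 1
G(15) = mex{1,0,1,0,3} = 2
G(16) = mex{2,1,2,1,0} = 3
G(17) = mex{3,2,0,2,1} = 4
G(18) = mex{4,3,1,0,2} = 5
G(19) = mex{5,4,2,1,0} = 3
G(20) = mex{3,5,3,2,1} = 0
G(21) = mex{0,3,4,3,2} = 1
G(22) = mex{1,0,5,4,3} = 2
G(23) = mex{2,1,3,5,4} = 0
G(24) = mex{0,2,0,3,5} = 1
G(25) = mex{1,0,1,0,3} = 2
G(26) = mex{2,1,2,1,0} = 3
G(27) = mex{3,2,0,2,1} = 4
G(28) = mex{4,3,1,0,2} = 5
G(29) = mex{5,4,2,1,0} = 3
G(30) = mex{3,5,3,2,1} = 0
G(31) = mex{0,3,4,3,2} = 1
G(32) = mex{1,0,5,4,3} = 2
G(33) = mex{2,1,3,5,4} = 0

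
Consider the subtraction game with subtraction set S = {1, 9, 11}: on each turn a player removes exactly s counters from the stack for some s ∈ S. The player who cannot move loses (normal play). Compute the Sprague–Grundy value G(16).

0

n :  0  1  2  3  4  5  6  7  8  9 10 11 12 13 14 15 16
G :  0  1  0  1  0  1  0  1  0  1  0  1  0  1  0  1  0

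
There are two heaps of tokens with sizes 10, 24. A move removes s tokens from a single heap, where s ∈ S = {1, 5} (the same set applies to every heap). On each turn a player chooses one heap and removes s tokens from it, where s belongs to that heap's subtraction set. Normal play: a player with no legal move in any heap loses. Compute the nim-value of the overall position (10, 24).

All heaps use S = {1, 5}:
G(0) = 0
G(1) = mex{0} = 1
G(2) = mex{1} = 0
G(3) = mex{0} = 1
G(4) = mex{1} = 0
G(5) = mex{0,0} = 1
G(6) = mex{1,1} = 0
G(7) = mex{0,0} = 1
G(8) = mex{1,1} = 0
G(9) = mex{0,0} = 1
G(10) = mex{1,1} = 0
G(11) = mex{0,0} = 1
G(12) = mex{1,1} = 0
G(13) = mex{0,0} = 1
G(14) = mex{1,1} = 0
G(15) = mex{0,0} = 1
G(16) = mex{1,1} = 0
G(17) = mex{0,0} = 1
G(18) = mex{1,1} = 0
G(19) = mex{0,0} = 1
G(20) = mex{1,1} = 0
G(21) = mex{0,0} = 1
G(22) = mex{1,1} = 0
G(23) = mex{0,0} = 1
G(24) = mex{1,1} = 0
Heap A: G(10) = 0.
Heap B: G(24) = 0.
Combined Grundy value = 0 ⊕ 0 = 0.

0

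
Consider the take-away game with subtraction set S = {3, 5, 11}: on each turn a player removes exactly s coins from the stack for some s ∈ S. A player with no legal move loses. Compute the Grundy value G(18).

0

n :  0  1  2  3  4  5  6  7  8  9 10 11 12 13 14 15 16 17 18
G :  0  0  0  1  1  1  2  2  0  0  0  1  1  1  2  2  0  0  0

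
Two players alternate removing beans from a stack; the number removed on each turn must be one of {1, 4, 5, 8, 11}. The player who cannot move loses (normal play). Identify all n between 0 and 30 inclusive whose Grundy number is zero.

0, 2, 9, 12, 15, 18, 21, 24, 27, 30

G(0) = 0
G(1) = mex{0} = 1
G(2) = mex{1} = 0
G(3) = mex{0} = 1
G(4) = mex{1,0} = 2
G(5) = mex{2,1,0} = 3
G(6) = mex{3,0,1} = 2
G(7) = mex{2,1,0} = 3
G(8) = mex{3,2,1,0} = 4
G(9) = mex{4,3,2,1} = 0
G(10) = mex{0,2,3,0} = 1
G(11) = mex{1,3,2,1,0} = 4
G(12) = mex{4,4,3,2,1} = 0
G(13) = mex{0,0,4,3,0} = 1
G(14) = mex{1,1,0,2,1} = 3
G(15) = mex{3,4,1,3,2} = 0
G(16) = mex{0,0,4,4,3} = 1
G(17) = mex{1,1,0,0,2} = 3
G(18) = mex{3,3,1,1,3} = 0
G(19) = mex{0,0,3,4,4} = 1
G(20) = mex{1,1,0,0,0} = 2
G(21) = mex{2,3,1,1,1} = 0
G(22) = mex{0,0,3,3,4} = 1
G(23) = mex{1,1,0,0,0} = 2
G(24) = mex{2,2,1,1,1} = 0
G(25) = mex{0,0,2,3,3} = 1
G(26) = mex{1,1,0,0,0} = 2
G(27) = mex{2,2,1,1,1} = 0
G(28) = mex{0,0,2,2,3} = 1
G(29) = mex{1,1,0,0,0} = 2
G(30) = mex{2,2,1,1,1} = 0
P-positions are exactly the n with G(n) = 0.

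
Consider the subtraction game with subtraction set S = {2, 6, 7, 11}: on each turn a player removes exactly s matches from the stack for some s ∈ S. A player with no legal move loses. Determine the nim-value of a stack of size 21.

2

n :  0  1  2  3  4  5  6  7  8  9 10 11 12 13 14 15 16 17 18 19 20 21
G :  0  0  1  1  0  0  1  1  2  0  3  1  2  0  0  1  1  0  0  1  1  2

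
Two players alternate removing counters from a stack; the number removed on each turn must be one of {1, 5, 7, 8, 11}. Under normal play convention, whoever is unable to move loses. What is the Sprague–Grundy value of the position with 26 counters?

2

n :  0  1  2  3  4  5  6  7  8  9 10 11 12 13 14 15 16 17 18 19 20 21 22 23 24 25 26
G :  0  1  0  1  0  1  0  1  2  3  2  3  2  3  2  3  0  1  0  1  0  1  0  1  2  3  2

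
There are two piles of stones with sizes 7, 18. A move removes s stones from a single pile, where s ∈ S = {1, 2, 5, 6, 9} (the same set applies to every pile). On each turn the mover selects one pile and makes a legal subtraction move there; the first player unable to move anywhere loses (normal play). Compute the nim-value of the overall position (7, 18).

All piles use S = {1, 2, 5, 6, 9}:
G(0) = 0
G(1) = mex{0} = 1
G(2) = mex{1,0} = 2
G(3) = mex{2,1} = 0
G(4) = mex{0,2} = 1
G(5) = mex{1,0,0} = 2
G(6) = mex{2,1,1,0} = 3
G(7) = mex{3,2,2,1} = 0
G(8) = mex{0,3,0,2} = 1
G(9) = mex{1,0,1,0,0} = 2
G(10) = mex{2,1,2,1,1} = 0
G(11) = mex{0,2,3,2,2} = 1
G(12) = mex{1,0,0,3,0} = 2
G(13) = mex{2,1,1,0,1} = 3
G(14) = mex{3,2,2,1,2} = 0
G(15) = mex{0,3,0,2,3} = 1
G(16) = mex{1,0,1,0,0} = 2
G(17) = mex{2,1,2,1,1} = 0
G(18) = mex{0,2,3,2,2} = 1
Pile A: G(7) = 0.
Pile B: G(18) = 1.
Combined Grundy value = 0 ⊕ 1 = 1.

1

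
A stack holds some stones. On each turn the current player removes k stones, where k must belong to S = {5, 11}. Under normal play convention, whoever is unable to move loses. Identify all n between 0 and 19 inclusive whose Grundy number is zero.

n :  0  1  2  3  4  5  6  7  8  9 10 11 12 13 14 15 16 17 18 19
G :  0  0  0  0  0  1  1  1  1  1  0  2  2  2  2  1  0  0  0  0
P-positions are exactly the n with G(n) = 0.

0, 1, 2, 3, 4, 10, 16, 17, 18, 19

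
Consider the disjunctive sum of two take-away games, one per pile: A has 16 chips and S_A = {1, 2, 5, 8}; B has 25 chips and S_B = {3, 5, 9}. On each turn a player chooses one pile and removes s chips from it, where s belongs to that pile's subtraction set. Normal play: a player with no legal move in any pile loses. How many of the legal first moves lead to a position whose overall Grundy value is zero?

0

Pile A, S = {1, 2, 5, 8}:
G(0) = 0
G(1) = mex{0} = 1
G(2) = mex{1,0} = 2
G(3) = mex{2,1} = 0
G(4) = mex{0,2} = 1
G(5) = mex{1,0,0} = 2
G(6) = mex{2,1,1} = 0
G(7) = mex{0,2,2} = 1
G(8) = mex{1,0,0,0} = 2
G(9) = mex{2,1,1,1} = 0
G(10) = mex{0,2,2,2} = 1
G(11) = mex{1,0,0,0} = 2
G(12) = mex{2,1,1,1} = 0
G(13) = mex{0,2,2,2} = 1
G(14) = mex{1,0,0,0} = 2
G(15) = mex{2,1,1,1} = 0
G(16) = mex{0,2,2,2} = 1
G_A(16) = 1.
Pile B, S = {3, 5, 9}:
n :  0  1  2  3  4  5  6  7  8  9 10 11 12 13 14 15 16 17 18 19 20 21 22 23 24 25
G :  0  0  0  1  1  1  2  2  0  3  3  1  0  2  0  1  0  1  0  1  0  1  0  1  0  1
G_B(25) = 1.
Combined Grundy value = 1 ⊕ 1 = 0.
A winning move leaves total XOR = 0, i.e. changes one component's Grundy value g to g ⊕ X where X is the current total.
Pile A: target g' = 1⊕0 = 1, but every legal move changes the Grundy value (mex property), so 0 moves.
Pile B: target g' = 1⊕0 = 1, but every legal move changes the Grundy value (mex property), so 0 moves.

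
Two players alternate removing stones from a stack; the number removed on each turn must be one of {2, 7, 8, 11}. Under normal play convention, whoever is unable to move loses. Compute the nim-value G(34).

3

n :  0  1  2  3  4  5  6  7  8  9 10 11 12 13 14 15 16 17 18 19 20 21 22 23 24 25 26 27 28 29 30 31 32 33 34
G :  0  0  1  1  0  0  1  1  2  2  0  3  1  2  0  3  1  4  2  0  0  1  1  0  0  1  1  2  2  0  3  1  2  0  3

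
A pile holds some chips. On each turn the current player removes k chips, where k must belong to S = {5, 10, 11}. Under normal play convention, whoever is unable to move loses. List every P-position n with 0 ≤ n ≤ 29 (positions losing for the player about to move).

0, 1, 2, 3, 4, 16, 17, 18, 19, 20

G(0) = 0
G(1) = mex{} = 0
G(2) = mex{} = 0
G(3) = mex{} = 0
G(4) = mex{} = 0
G(5) = mex{0} = 1
G(6) = mex{0} = 1
G(7) = mex{0} = 1
G(8) = mex{0} = 1
G(9) = mex{0} = 1
G(10) = mex{1,0} = 2
G(11) = mex{1,0,0} = 2
G(12) = mex{1,0,0} = 2
G(13) = mex{1,0,0} = 2
G(14) = mex{1,0,0} = 2
G(15) = mex{2,1,0} = 3
G(16) = mex{2,1,1} = 0
G(17) = mex{2,1,1} = 0
G(18) = mex{2,1,1} = 0
G(19) = mex{2,1,1} = 0
G(20) = mex{3,2,1} = 0
G(21) = mex{0,2,2} = 1
G(22) = mex{0,2,2} = 1
G(23) = mex{0,2,2} = 1
G(24) = mex{0,2,2} = 1
G(25) = mex{0,3,2} = 1
G(26) = mex{1,0,3} = 2
G(27) = mex{1,0,0} = 2
G(28) = mex{1,0,0} = 2
G(29) = mex{1,0,0} = 2
P-positions are exactly the n with G(n) = 0.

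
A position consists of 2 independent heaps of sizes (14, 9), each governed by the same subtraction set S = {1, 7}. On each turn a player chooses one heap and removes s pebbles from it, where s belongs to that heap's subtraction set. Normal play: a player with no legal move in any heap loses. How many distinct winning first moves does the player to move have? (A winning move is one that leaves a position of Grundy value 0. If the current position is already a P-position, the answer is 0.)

4

All heaps use S = {1, 7}:
n :  0  1  2  3  4  5  6  7  8  9 10 11 12 13 14
G :  0  1  0  1  0  1  0  1  0  1  0  1  0  1  0
Heap A: G(14) = 0.
Heap B: G(9) = 1.
Combined Grundy value = 0 ⊕ 1 = 1.
A winning move leaves total XOR = 0, i.e. changes one component's Grundy value g to g ⊕ X where X is the current total.
Heap A: need g' = 0⊕1 = 1. Options: 14−1→G=1, 14−7→G=1. Hits: 2.
Heap B: need g' = 1⊕1 = 0. Options: 9−1→G=0, 9−7→G=0. Hits: 2.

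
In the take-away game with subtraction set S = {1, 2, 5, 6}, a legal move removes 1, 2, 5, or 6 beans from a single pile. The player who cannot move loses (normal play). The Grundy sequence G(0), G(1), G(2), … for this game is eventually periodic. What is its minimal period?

7

G(0) = 0
G(1) = mex{0} = 1
G(2) = mex{1,0} = 2
G(3) = mex{2,1} = 0
G(4) = mex{0,2} = 1
G(5) = mex{1,0,0} = 2
G(6) = mex{2,1,1,0} = 3
G(7) = mex{3,2,2,1} = 0
G(8) = mex{0,3,0,2} = 1
G(9) = mex{1,0,1,0} = 2
G(10) = mex{2,1,2,1} = 0
G(11) = mex{0,2,3,2} = 1
G(12) = mex{1,0,0,3} = 2
G(13) = mex{2,1,1,0} = 3
G(14) = mex{3,2,2,1} = 0
G(15) = mex{0,3,0,2} = 1
G(n+7) = G(n) holds for n = 0,…,5 (a full window of length max(S) = 6), so the sequence is purely periodic with period 7.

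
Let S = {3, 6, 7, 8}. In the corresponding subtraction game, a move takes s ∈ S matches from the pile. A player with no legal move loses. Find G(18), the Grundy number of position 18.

n :  0  1  2  3  4  5  6  7  8  9 10 11 12 13 14 15 16 17 18
G :  0  0  0  1  1  1  2  2  2  3  3  0  0  0  1  1  1  2  2

2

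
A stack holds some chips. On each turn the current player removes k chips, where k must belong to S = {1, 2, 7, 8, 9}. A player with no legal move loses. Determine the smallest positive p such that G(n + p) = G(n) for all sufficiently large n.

16

G(0) = 0
G(1) = mex{0} = 1
G(2) = mex{1,0} = 2
G(3) = mex{2,1} = 0
G(4) = mex{0,2} = 1
G(5) = mex{1,0} = 2
G(6) = mex{2,1} = 0
G(7) = mex{0,2,0} = 1
G(8) = mex{1,0,1,0} = 2
G(9) = mex{2,1,2,1,0} = 3
G(10) = mex{3,2,0,2,1} = 4
G(11) = mex{4,3,1,0,2} = 5
G(12) = mex{5,4,2,1,0} = 3
G(13) = mex{3,5,0,2,1} = 4
G(14) = mex{4,3,1,0,2} = 5
G(15) = mex{5,4,2,1,0} = 3
G(16) = mex{3,5,3,2,1} = 0
G(17) = mex{0,3,4,3,2} = 1
G(18) = mex{1,0,5,4,3} = 2
G(19) = mex{2,1,3,5,4} = 0
G(20) = mex{0,2,4,3,5} = 1
G(21) = mex{1,0,5,4,3} = 2
G(22) = mex{2,1,3,5,4} = 0
G(23) = mex{0,2,0,3,5} = 1
G(24) = mex{1,0,1,0,3} = 2
G(25) = mex{2,1,2,1,0} = 3
G(26) = mex{3,2,0,2,1} = 4
G(27) = mex{4,3,1,0,2} = 5
G(28) = mex{5,4,2,1,0} = 3
G(29) = mex{3,5,0,2,1} = 4
G(30) = mex{4,3,1,0,2} = 5
G(31) = mex{5,4,2,1,0} = 3
G(32) = mex{3,5,3,2,1} = 0
G(33) = mex{0,3,4,3,2} = 1
G(n+16) = G(n) holds for n = 0,…,8 (a full window of length max(S) = 9), so the sequence is purely periodic with period 16.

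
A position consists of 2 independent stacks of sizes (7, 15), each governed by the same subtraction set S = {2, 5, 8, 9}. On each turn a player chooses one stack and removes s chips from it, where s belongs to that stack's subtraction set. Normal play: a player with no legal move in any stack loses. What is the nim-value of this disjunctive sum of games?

All stacks use S = {2, 5, 8, 9}:
n :  0  1  2  3  4  5  6  7  8  9 10 11 12 13 14 15
G :  0  0  1  1  0  2  1  0  2  1  3  0  2  1  0  2
Stack A: G(7) = 0.
Stack B: G(15) = 2.
Combined Grundy value = 0 ⊕ 2 = 2.

2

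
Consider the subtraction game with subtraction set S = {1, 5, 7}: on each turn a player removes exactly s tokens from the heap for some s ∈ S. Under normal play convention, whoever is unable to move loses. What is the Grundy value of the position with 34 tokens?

G(0) = 0
G(1) = mex{0} = 1
G(2) = mex{1} = 0
G(3) = mex{0} = 1
G(4) = mex{1} = 0
G(5) = mex{0,0} = 1
G(6) = mex{1,1} = 0
G(7) = mex{0,0,0} = 1
G(8) = mex{1,1,1} = 0
G(9) = mex{0,0,0} = 1
G(10) = mex{1,1,1} = 0
G(11) = mex{0,0,0} = 1
G(12) = mex{1,1,1} = 0
G(13) = mex{0,0,0} = 1
G(14) = mex{1,1,1} = 0
G(15) = mex{0,0,0} = 1
G(16) = mex{1,1,1} = 0
G(17) = mex{0,0,0} = 1
G(18) = mex{1,1,1} = 0
G(19) = mex{0,0,0} = 1
G(20) = mex{1,1,1} = 0
G(21) = mex{0,0,0} = 1
G(22) = mex{1,1,1} = 0
G(23) = mex{0,0,0} = 1
G(24) = mex{1,1,1} = 0
G(25) = mex{0,0,0} = 1
G(26) = mex{1,1,1} = 0
G(27) = mex{0,0,0} = 1
G(28) = mex{1,1,1} = 0
G(29) = mex{0,0,0} = 1
G(30) = mex{1,1,1} = 0
G(31) = mex{0,0,0} = 1
G(32) = mex{1,1,1} = 0
G(33) = mex{0,0,0} = 1
G(34) = mex{1,1,1} = 0

0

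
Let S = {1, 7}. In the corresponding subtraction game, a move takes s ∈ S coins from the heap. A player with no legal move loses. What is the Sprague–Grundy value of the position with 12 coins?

0

n :  0  1  2  3  4  5  6  7  8  9 10 11 12
G :  0  1  0  1  0  1  0  1  0  1  0  1  0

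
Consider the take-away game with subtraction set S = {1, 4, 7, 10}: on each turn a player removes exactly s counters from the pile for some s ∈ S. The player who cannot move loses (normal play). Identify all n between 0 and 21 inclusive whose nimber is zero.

0, 2, 5, 8, 11, 13, 16, 19

G(0) = 0
G(1) = mex{0} = 1
G(2) = mex{1} = 0
G(3) = mex{0} = 1
G(4) = mex{1,0} = 2
G(5) = mex{2,1} = 0
G(6) = mex{0,0} = 1
G(7) = mex{1,1,0} = 2
G(8) = mex{2,2,1} = 0
G(9) = mex{0,0,0} = 1
G(10) = mex{1,1,1,0} = 2
G(11) = mex{2,2,2,1} = 0
G(12) = mex{0,0,0,0} = 1
G(13) = mex{1,1,1,1} = 0
G(14) = mex{0,2,2,2} = 1
G(15) = mex{1,0,0,0} = 2
G(16) = mex{2,1,1,1} = 0
G(17) = mex{0,0,2,2} = 1
G(18) = mex{1,1,0,0} = 2
G(19) = mex{2,2,1,1} = 0
G(20) = mex{0,0,0,2} = 1
G(21) = mex{1,1,1,0} = 2
P-positions are exactly the n with G(n) = 0.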